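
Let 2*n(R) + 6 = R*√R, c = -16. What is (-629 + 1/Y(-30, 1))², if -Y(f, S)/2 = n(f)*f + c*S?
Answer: 9*(11711099400*√30 + 1067267777039*I)/(16*(16650*√30 + 1517381*I)) ≈ 3.9564e+5 - 0.25497*I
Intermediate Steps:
n(R) = -3 + R^(3/2)/2 (n(R) = -3 + (R*√R)/2 = -3 + R^(3/2)/2)
Y(f, S) = 32*S - 2*f*(-3 + f^(3/2)/2) (Y(f, S) = -2*((-3 + f^(3/2)/2)*f - 16*S) = -2*(f*(-3 + f^(3/2)/2) - 16*S) = -2*(-16*S + f*(-3 + f^(3/2)/2)) = 32*S - 2*f*(-3 + f^(3/2)/2))
(-629 + 1/Y(-30, 1))² = (-629 + 1/(32*1 - 1*(-30)*(-6 + (-30)^(3/2))))² = (-629 + 1/(32 - 1*(-30)*(-6 - 30*I*√30)))² = (-629 + 1/(32 + (-180 - 900*I*√30)))² = (-629 + 1/(-148 - 900*I*√30))²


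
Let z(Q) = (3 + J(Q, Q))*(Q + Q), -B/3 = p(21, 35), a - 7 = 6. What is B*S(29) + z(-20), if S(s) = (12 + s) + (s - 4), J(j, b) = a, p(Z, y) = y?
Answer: -7570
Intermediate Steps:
a = 13 (a = 7 + 6 = 13)
J(j, b) = 13
S(s) = 8 + 2*s (S(s) = (12 + s) + (-4 + s) = 8 + 2*s)
B = -105 (B = -3*35 = -105)
z(Q) = 32*Q (z(Q) = (3 + 13)*(Q + Q) = 16*(2*Q) = 32*Q)
B*S(29) + z(-20) = -105*(8 + 2*29) + 32*(-20) = -105*(8 + 58) - 640 = -105*66 - 640 = -6930 - 640 = -7570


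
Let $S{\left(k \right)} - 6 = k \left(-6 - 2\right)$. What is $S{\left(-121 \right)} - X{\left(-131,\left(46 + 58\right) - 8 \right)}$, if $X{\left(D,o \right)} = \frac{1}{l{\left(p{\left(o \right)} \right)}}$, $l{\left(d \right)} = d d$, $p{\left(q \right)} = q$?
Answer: $\frac{8976383}{9216} \approx 974.0$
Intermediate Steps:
$l{\left(d \right)} = d^{2}$
$S{\left(k \right)} = 6 - 8 k$ ($S{\left(k \right)} = 6 + k \left(-6 - 2\right) = 6 + k \left(-8\right) = 6 - 8 k$)
$X{\left(D,o \right)} = \frac{1}{o^{2}}$
$S{\left(-121 \right)} - X{\left(-131,\left(46 + 58\right) - 8 \right)} = \left(6 - -968\right) - \frac{1}{\left(\left(46 + 58\right) - 8\right)^{2}} = \left(6 + 968\right) - \frac{1}{\left(104 - 8\right)^{2}} = 974 - \frac{1}{9216} = \frac{8976383}{9216}$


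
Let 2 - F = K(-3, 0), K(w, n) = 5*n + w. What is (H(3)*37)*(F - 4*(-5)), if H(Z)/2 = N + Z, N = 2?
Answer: 9250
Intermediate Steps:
H(Z) = 4 + 2*Z (H(Z) = 2*(2 + Z) = 4 + 2*Z)
K(w, n) = w + 5*n
F = 5 (F = 2 - (-3 + 5*0) = 2 - (-3 + 0) = 2 - 1*(-3) = 2 + 3 = 5)
(H(3)*37)*(F - 4*(-5)) = ((4 + 2*3)*37)*(5 - 4*(-5)) = ((4 + 6)*37)*(5 + 20) = (10*37)*25 = 370*25 = 9250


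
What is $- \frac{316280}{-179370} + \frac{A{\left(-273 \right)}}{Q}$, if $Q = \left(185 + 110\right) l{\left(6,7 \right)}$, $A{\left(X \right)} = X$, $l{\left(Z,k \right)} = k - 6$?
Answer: $\frac{4433459}{5291415} \approx 0.83786$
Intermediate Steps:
$l{\left(Z,k \right)} = -6 + k$
$Q = 295$ ($Q = \left(185 + 110\right) \left(-6 + 7\right) = 295 \cdot 1 = 295$)
$- \frac{316280}{-179370} + \frac{A{\left(-273 \right)}}{Q} = - \frac{316280}{-179370} - \frac{273}{295} = \left(-316280\right) \left(- \frac{1}{179370}\right) - \frac{273}{295} = \frac{31628}{17937} - \frac{273}{295} = \frac{4433459}{5291415}$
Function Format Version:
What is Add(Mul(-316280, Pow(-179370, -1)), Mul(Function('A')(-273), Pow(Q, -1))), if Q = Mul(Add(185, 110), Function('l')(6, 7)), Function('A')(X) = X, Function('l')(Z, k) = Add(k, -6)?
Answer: Rational(4433459, 5291415) ≈ 0.83786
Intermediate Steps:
Function('l')(Z, k) = Add(-6, k)
Q = 295 (Q = Mul(Add(185, 110), Add(-6, 7)) = Mul(295, 1) = 295)
Add(Mul(-316280, Pow(-179370, -1)), Mul(Function('A')(-273), Pow(Q, -1))) = Add(Mul(-316280, Pow(-179370, -1)), Mul(-273, Pow(295, -1))) = Add(Mul(-316280, Rational(-1, 179370)), Mul(-273, Rational(1, 295))) = Add(Rational(31628, 17937), Rational(-273, 295)) = Rational(4433459, 5291415)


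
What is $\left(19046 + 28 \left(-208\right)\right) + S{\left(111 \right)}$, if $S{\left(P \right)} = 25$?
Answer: $13247$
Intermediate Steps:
$\left(19046 + 28 \left(-208\right)\right) + S{\left(111 \right)} = \left(19046 + 28 \left(-208\right)\right) + 25 = \left(19046 - 5824\right) + 25 = 13222 + 25 = 13247$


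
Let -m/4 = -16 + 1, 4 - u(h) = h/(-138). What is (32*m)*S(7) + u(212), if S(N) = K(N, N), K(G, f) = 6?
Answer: 795262/69 ≈ 11526.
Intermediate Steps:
u(h) = 4 + h/138 (u(h) = 4 - h/(-138) = 4 - h*(-1)/138 = 4 - (-1)*h/138 = 4 + h/138)
m = 60 (m = -4*(-16 + 1) = -4*(-15) = 60)
S(N) = 6
(32*m)*S(7) + u(212) = (32*60)*6 + (4 + (1/138)*212) = 1920*6 + (4 + 106/69) = 11520 + 382/69 = 795262/69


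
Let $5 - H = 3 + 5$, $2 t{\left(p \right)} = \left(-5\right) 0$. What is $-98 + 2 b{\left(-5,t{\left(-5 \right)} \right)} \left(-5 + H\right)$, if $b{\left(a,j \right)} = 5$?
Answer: $-178$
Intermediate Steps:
$t{\left(p \right)} = 0$ ($t{\left(p \right)} = \frac{\left(-5\right) 0}{2} = \frac{1}{2} \cdot 0 = 0$)
$H = -3$ ($H = 5 - \left(3 + 5\right) = 5 - 8 = -3$)
$-98 + 2 b{\left(-5,t{\left(-5 \right)} \right)} \left(-5 + H\right) = -98 + 2 \cdot 5 \left(-5 - 3\right) = -98 + 2 \cdot 5 \left(-8\right) = -98 + 2 \left(-40\right) = -98 - 80 = -178$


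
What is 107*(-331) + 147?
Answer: -35270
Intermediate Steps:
107*(-331) + 147 = -35417 + 147 = -35270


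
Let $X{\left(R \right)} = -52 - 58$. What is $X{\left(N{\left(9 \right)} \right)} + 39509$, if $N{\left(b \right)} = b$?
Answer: $39399$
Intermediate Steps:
$X{\left(R \right)} = -110$ ($X{\left(R \right)} = -52 - 58 = -110$)
$X{\left(N{\left(9 \right)} \right)} + 39509 = -110 + 39509 = 39399$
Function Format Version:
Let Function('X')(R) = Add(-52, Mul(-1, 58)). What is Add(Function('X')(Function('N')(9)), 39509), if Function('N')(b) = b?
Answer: 39399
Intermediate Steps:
Function('X')(R) = -110 (Function('X')(R) = Add(-52, -58) = -110)
Add(Function('X')(Function('N')(9)), 39509) = Add(-110, 39509) = 39399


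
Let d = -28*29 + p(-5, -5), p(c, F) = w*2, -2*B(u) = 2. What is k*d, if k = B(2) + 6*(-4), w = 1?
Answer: 20250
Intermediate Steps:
B(u) = -1 (B(u) = -½*2 = -1)
p(c, F) = 2 (p(c, F) = 1*2 = 2)
k = -25 (k = -1 + 6*(-4) = -1 - 24 = -25)
d = -810 (d = -28*29 + 2 = -812 + 2 = -810)
k*d = -25*(-810) = 20250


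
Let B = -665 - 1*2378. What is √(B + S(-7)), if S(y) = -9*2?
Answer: I*√3061 ≈ 55.326*I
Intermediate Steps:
S(y) = -18
B = -3043 (B = -665 - 2378 = -3043)
√(B + S(-7)) = √(-3043 - 18) = √(-3061) = I*√3061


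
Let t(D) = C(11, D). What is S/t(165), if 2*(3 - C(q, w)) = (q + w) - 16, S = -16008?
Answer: 16008/77 ≈ 207.90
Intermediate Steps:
C(q, w) = 11 - q/2 - w/2 (C(q, w) = 3 - ((q + w) - 16)/2 = 3 - (-16 + q + w)/2 = 3 + (8 - q/2 - w/2) = 11 - q/2 - w/2)
t(D) = 11/2 - D/2 (t(D) = 11 - ½*11 - D/2 = 11 - 11/2 - D/2 = 11/2 - D/2)
S/t(165) = -16008/(11/2 - ½*165) = -16008/(11/2 - 165/2) = -16008/(-77) = -16008*(-1/77) = 16008/77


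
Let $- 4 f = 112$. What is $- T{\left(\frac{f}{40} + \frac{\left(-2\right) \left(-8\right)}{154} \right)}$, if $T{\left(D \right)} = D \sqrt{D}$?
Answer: $\frac{1377 i \sqrt{39270}}{592900} \approx 0.46024 i$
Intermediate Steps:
$f = -28$ ($f = \left(- \frac{1}{4}\right) 112 = -28$)
$T{\left(D \right)} = D^{\frac{3}{2}}$
$- T{\left(\frac{f}{40} + \frac{\left(-2\right) \left(-8\right)}{154} \right)} = - \left(- \frac{28}{40} + \frac{\left(-2\right) \left(-8\right)}{154}\right)^{\frac{3}{2}} = - \left(\left(-28\right) \frac{1}{40} + 16 \cdot \frac{1}{154}\right)^{\frac{3}{2}} = - \left(- \frac{7}{10} + \frac{8}{77}\right)^{\frac{3}{2}} = - \left(- \frac{459}{770}\right)^{\frac{3}{2}} = - \frac{\left(-1377\right) i \sqrt{39270}}{592900} = \frac{1377 i \sqrt{39270}}{592900}$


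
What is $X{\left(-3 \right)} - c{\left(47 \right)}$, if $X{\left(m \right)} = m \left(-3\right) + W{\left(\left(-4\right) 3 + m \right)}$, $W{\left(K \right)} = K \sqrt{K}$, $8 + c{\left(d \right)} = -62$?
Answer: $79 - 15 i \sqrt{15} \approx 79.0 - 58.095 i$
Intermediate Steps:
$c{\left(d \right)} = -70$ ($c{\left(d \right)} = -8 - 62 = -70$)
$W{\left(K \right)} = K^{\frac{3}{2}}$
$X{\left(m \right)} = \left(-12 + m\right)^{\frac{3}{2}} - 3 m$ ($X{\left(m \right)} = m \left(-3\right) + \left(\left(-4\right) 3 + m\right)^{\frac{3}{2}} = - 3 m + \left(-12 + m\right)^{\frac{3}{2}} = \left(-12 + m\right)^{\frac{3}{2}} - 3 m$)
$X{\left(-3 \right)} - c{\left(47 \right)} = \left(\left(-12 - 3\right)^{\frac{3}{2}} - -9\right) - -70 = \left(\left(-15\right)^{\frac{3}{2}} + 9\right) + 70 = \left(- 15 i \sqrt{15} + 9\right) + 70 = \left(9 - 15 i \sqrt{15}\right) + 70 = 79 - 15 i \sqrt{15}$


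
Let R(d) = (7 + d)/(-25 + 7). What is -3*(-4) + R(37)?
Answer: 86/9 ≈ 9.5556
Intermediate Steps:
R(d) = -7/18 - d/18 (R(d) = (7 + d)/(-18) = (7 + d)*(-1/18) = -7/18 - d/18)
-3*(-4) + R(37) = -3*(-4) + (-7/18 - 1/18*37) = 12 + (-7/18 - 37/18) = 12 - 22/9 = 86/9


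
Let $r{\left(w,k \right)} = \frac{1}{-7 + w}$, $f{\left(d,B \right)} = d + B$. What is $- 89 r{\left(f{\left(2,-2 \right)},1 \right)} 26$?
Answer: $\frac{2314}{7} \approx 330.57$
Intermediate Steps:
$f{\left(d,B \right)} = B + d$
$- 89 r{\left(f{\left(2,-2 \right)},1 \right)} 26 = - \frac{89}{-7 + \left(-2 + 2\right)} 26 = - \frac{89}{-7 + 0} \cdot 26 = - \frac{89}{-7} \cdot 26 = \left(-89\right) \left(- \frac{1}{7}\right) 26 = \frac{89}{7} \cdot 26 = \frac{2314}{7}$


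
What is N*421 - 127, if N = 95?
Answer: 39868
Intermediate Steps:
N*421 - 127 = 95*421 - 127 = 39995 - 127 = 39868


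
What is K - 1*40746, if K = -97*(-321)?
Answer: -9609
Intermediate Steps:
K = 31137
K - 1*40746 = 31137 - 1*40746 = 31137 - 40746 = -9609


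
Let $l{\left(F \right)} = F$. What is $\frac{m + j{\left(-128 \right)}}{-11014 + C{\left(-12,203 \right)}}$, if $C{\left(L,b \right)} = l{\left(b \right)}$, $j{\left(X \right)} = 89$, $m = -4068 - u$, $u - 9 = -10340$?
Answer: $- \frac{6352}{10811} \approx -0.58755$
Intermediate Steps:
$u = -10331$ ($u = 9 - 10340 = -10331$)
$m = 6263$ ($m = -4068 - -10331 = -4068 + 10331 = 6263$)
$C{\left(L,b \right)} = b$
$\frac{m + j{\left(-128 \right)}}{-11014 + C{\left(-12,203 \right)}} = \frac{6263 + 89}{-11014 + 203} = \frac{6352}{-10811} = 6352 \left(- \frac{1}{10811}\right) = - \frac{6352}{10811}$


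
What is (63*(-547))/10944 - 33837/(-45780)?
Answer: -11178819/4639040 ≈ -2.4097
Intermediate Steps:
(63*(-547))/10944 - 33837/(-45780) = -34461*1/10944 - 33837*(-1/45780) = -3829/1216 + 11279/15260 = -11178819/4639040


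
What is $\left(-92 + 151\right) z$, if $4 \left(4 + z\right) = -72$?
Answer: $-1298$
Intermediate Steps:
$z = -22$ ($z = -4 + \frac{1}{4} \left(-72\right) = -4 - 18 = -22$)
$\left(-92 + 151\right) z = \left(-92 + 151\right) \left(-22\right) = 59 \left(-22\right) = -1298$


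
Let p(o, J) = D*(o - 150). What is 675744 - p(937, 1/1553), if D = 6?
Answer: 671022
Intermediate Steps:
p(o, J) = -900 + 6*o (p(o, J) = 6*(o - 150) = 6*(-150 + o) = -900 + 6*o)
675744 - p(937, 1/1553) = 675744 - (-900 + 6*937) = 675744 - (-900 + 5622) = 675744 - 1*4722 = 675744 - 4722 = 671022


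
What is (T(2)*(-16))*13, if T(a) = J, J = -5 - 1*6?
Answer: 2288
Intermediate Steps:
J = -11 (J = -5 - 6 = -11)
T(a) = -11
(T(2)*(-16))*13 = -11*(-16)*13 = 176*13 = 2288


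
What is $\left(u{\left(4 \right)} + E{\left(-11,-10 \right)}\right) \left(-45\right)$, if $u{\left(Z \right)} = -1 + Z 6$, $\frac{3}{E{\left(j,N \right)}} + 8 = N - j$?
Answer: $- \frac{7110}{7} \approx -1015.7$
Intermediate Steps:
$E{\left(j,N \right)} = \frac{3}{-8 + N - j}$ ($E{\left(j,N \right)} = \frac{3}{-8 + \left(N - j\right)} = \frac{3}{-8 + N - j}$)
$u{\left(Z \right)} = -1 + 6 Z$
$\left(u{\left(4 \right)} + E{\left(-11,-10 \right)}\right) \left(-45\right) = \left(\left(-1 + 6 \cdot 4\right) - \frac{3}{8 - 11 - -10}\right) \left(-45\right) = \left(\left(-1 + 24\right) - \frac{3}{8 - 11 + 10}\right) \left(-45\right) = \left(23 - \frac{3}{7}\right) \left(-45\right) = \frac{158}{7} \left(-45\right) = - \frac{7110}{7}$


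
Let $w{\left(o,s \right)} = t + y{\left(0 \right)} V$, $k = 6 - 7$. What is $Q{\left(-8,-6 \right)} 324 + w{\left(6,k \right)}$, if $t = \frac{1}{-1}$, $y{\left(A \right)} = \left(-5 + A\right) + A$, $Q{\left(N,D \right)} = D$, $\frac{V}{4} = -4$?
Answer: $-1865$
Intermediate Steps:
$V = -16$ ($V = 4 \left(-4\right) = -16$)
$y{\left(A \right)} = -5 + 2 A$
$k = -1$ ($k = 6 - 7 = -1$)
$t = -1$
$w{\left(o,s \right)} = 79$ ($w{\left(o,s \right)} = -1 + \left(-5 + 2 \cdot 0\right) \left(-16\right) = -1 + \left(-5 + 0\right) \left(-16\right) = -1 - -80 = -1 + 80 = 79$)
$Q{\left(-8,-6 \right)} 324 + w{\left(6,k \right)} = \left(-6\right) 324 + 79 = -1944 + 79 = -1865$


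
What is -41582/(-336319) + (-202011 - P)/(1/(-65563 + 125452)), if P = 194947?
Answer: -7995452054624596/336319 ≈ -2.3773e+10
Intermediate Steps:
-41582/(-336319) + (-202011 - P)/(1/(-65563 + 125452)) = -41582/(-336319) + (-202011 - 1*194947)/(1/(-65563 + 125452)) = -41582*(-1/336319) + (-202011 - 194947)/(1/59889) = 41582/336319 - 396958/1/59889 = 41582/336319 - 396958*59889 = 41582/336319 - 23773417662 = -7995452054624596/336319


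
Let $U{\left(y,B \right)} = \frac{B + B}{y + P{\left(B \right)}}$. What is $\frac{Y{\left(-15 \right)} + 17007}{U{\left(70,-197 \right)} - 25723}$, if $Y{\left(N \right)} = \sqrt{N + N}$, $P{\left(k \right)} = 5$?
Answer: $- \frac{1275525}{1929619} - \frac{75 i \sqrt{30}}{1929619} \approx -0.66102 - 0.00021289 i$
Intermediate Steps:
$U{\left(y,B \right)} = \frac{2 B}{5 + y}$ ($U{\left(y,B \right)} = \frac{B + B}{y + 5} = \frac{2 B}{5 + y}$)
$Y{\left(N \right)} = \sqrt{2} \sqrt{N}$ ($Y{\left(N \right)} = \sqrt{2 N} = \sqrt{2} \sqrt{N}$)
$\frac{Y{\left(-15 \right)} + 17007}{U{\left(70,-197 \right)} - 25723} = \frac{\sqrt{2} \sqrt{-15} + 17007}{2 \left(-197\right) \frac{1}{5 + 70} - 25723} = \frac{\sqrt{2} i \sqrt{15} + 17007}{2 \left(-197\right) \frac{1}{75} - 25723} = \frac{i \sqrt{30} + 17007}{2 \left(-197\right) \frac{1}{75} - 25723} = \frac{17007 + i \sqrt{30}}{- \frac{394}{75} - 25723} = \frac{17007 + i \sqrt{30}}{- \frac{1929619}{75}} = \left(17007 + i \sqrt{30}\right) \left(- \frac{75}{1929619}\right) = - \frac{1275525}{1929619} - \frac{75 i \sqrt{30}}{1929619}$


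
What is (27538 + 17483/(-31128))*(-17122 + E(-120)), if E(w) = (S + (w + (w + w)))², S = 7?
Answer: 30712095015849/10376 ≈ 2.9599e+9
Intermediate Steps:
E(w) = (7 + 3*w)² (E(w) = (7 + (w + (w + w)))² = (7 + (w + 2*w))² = (7 + 3*w)²)
(27538 + 17483/(-31128))*(-17122 + E(-120)) = (27538 + 17483/(-31128))*(-17122 + (7 + 3*(-120))²) = (27538 + 17483*(-1/31128))*(-17122 + (7 - 360)²) = (27538 - 17483/31128)*(-17122 + (-353)²) = 857185381*(-17122 + 124609)/31128 = (857185381/31128)*107487 = 30712095015849/10376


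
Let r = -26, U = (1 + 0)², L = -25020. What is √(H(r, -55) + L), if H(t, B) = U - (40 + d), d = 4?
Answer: I*√25063 ≈ 158.31*I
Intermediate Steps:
U = 1 (U = 1² = 1)
H(t, B) = -43 (H(t, B) = 1 - (40 + 4) = 1 - 1*44 = 1 - 44 = -43)
√(H(r, -55) + L) = √(-43 - 25020) = √(-25063) = I*√25063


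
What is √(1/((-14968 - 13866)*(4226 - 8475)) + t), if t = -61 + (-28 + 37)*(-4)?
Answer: I*√1455978576173569266/122515666 ≈ 9.8489*I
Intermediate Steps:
t = -97 (t = -61 + 9*(-4) = -61 - 36 = -97)
√(1/((-14968 - 13866)*(4226 - 8475)) + t) = √(1/((-14968 - 13866)*(4226 - 8475)) - 97) = √(1/(-28834*(-4249)) - 97) = √(1/122515666 - 97) = √(-11884019601/122515666) = I*√1455978576173569266/122515666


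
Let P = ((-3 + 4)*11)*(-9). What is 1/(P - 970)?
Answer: -1/1069 ≈ -0.00093545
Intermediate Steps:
P = -99 (P = (1*11)*(-9) = 11*(-9) = -99)
1/(P - 970) = 1/(-99 - 970) = 1/(-1069) = -1/1069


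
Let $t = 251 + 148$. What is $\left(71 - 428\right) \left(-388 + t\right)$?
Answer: $-3927$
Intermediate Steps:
$t = 399$
$\left(71 - 428\right) \left(-388 + t\right) = \left(71 - 428\right) \left(-388 + 399\right) = \left(-357\right) 11 = -3927$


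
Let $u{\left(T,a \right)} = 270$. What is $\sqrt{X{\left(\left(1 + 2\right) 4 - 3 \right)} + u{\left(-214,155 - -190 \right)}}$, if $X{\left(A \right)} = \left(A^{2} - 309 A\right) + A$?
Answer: $3 i \sqrt{269} \approx 49.204 i$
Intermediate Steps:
$X{\left(A \right)} = A^{2} - 308 A$
$\sqrt{X{\left(\left(1 + 2\right) 4 - 3 \right)} + u{\left(-214,155 - -190 \right)}} = \sqrt{\left(\left(1 + 2\right) 4 - 3\right) \left(-308 - \left(3 - \left(1 + 2\right) 4\right)\right) + 270} = \sqrt{\left(3 \cdot 4 - 3\right) \left(-308 + \left(3 \cdot 4 - 3\right)\right) + 270} = \sqrt{\left(12 - 3\right) \left(-308 + \left(12 - 3\right)\right) + 270} = \sqrt{9 \left(-308 + 9\right) + 270} = \sqrt{9 \left(-299\right) + 270} = \sqrt{-2691 + 270} = \sqrt{-2421} = 3 i \sqrt{269}$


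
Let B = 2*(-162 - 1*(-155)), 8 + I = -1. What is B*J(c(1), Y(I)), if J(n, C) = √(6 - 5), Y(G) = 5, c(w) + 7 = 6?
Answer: -14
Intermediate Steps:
c(w) = -1 (c(w) = -7 + 6 = -1)
I = -9 (I = -8 - 1 = -9)
J(n, C) = 1 (J(n, C) = √1 = 1)
B = -14 (B = 2*(-162 + 155) = 2*(-7) = -14)
B*J(c(1), Y(I)) = -14*1 = -14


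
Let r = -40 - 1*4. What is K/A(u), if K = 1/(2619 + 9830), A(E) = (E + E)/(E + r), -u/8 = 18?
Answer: 47/896328 ≈ 5.2436e-5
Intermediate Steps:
u = -144 (u = -8*18 = -144)
r = -44 (r = -40 - 4 = -44)
A(E) = 2*E/(-44 + E) (A(E) = (E + E)/(E - 44) = (2*E)/(-44 + E) = 2*E/(-44 + E))
K = 1/12449 ≈ 8.0328e-5
K/A(u) = 1/(12449*((2*(-144)/(-44 - 144)))) = 1/(12449*((2*(-144)/(-188)))) = 1/(12449*((2*(-144)*(-1/188)))) = 1/(12449*(72/47)) = (1/12449)*(47/72) = 47/896328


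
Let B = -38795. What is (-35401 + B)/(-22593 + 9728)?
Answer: 74196/12865 ≈ 5.7673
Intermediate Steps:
(-35401 + B)/(-22593 + 9728) = (-35401 - 38795)/(-22593 + 9728) = -74196/(-12865) = -74196*(-1/12865) = 74196/12865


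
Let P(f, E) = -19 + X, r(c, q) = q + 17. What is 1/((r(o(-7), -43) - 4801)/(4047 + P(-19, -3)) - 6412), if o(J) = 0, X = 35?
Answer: -4063/26056783 ≈ -0.00015593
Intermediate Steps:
r(c, q) = 17 + q
P(f, E) = 16 (P(f, E) = -19 + 35 = 16)
1/((r(o(-7), -43) - 4801)/(4047 + P(-19, -3)) - 6412) = 1/(((17 - 43) - 4801)/(4047 + 16) - 6412) = 1/((-26 - 4801)/4063 - 6412) = 1/(-4827*1/4063 - 6412) = 1/(-4827/4063 - 6412) = 1/(-26056783/4063) = -4063/26056783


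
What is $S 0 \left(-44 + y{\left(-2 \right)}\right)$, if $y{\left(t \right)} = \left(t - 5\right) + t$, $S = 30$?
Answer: $0$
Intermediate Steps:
$y{\left(t \right)} = -5 + 2 t$ ($y{\left(t \right)} = \left(-5 + t\right) + t = -5 + 2 t$)
$S 0 \left(-44 + y{\left(-2 \right)}\right) = 30 \cdot 0 \left(-44 + \left(-5 + 2 \left(-2\right)\right)\right) = 0 \left(-44 - 9\right) = 0 \left(-53\right) = 0$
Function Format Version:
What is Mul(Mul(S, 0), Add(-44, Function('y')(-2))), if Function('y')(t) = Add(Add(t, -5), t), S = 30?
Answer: 0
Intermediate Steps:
Function('y')(t) = Add(-5, Mul(2, t)) (Function('y')(t) = Add(Add(-5, t), t) = Add(-5, Mul(2, t)))
Mul(Mul(S, 0), Add(-44, Function('y')(-2))) = Mul(Mul(30, 0), Add(-44, Add(-5, Mul(2, -2)))) = Mul(0, Add(-44, Add(-5, -4))) = Mul(0, Add(-44, -9)) = Mul(0, -53) = 0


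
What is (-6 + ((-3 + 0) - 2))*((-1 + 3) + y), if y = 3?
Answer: -55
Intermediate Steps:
(-6 + ((-3 + 0) - 2))*((-1 + 3) + y) = (-6 + ((-3 + 0) - 2))*((-1 + 3) + 3) = (-6 + (-3 - 2))*(2 + 3) = (-6 - 5)*5 = -11*5 = -55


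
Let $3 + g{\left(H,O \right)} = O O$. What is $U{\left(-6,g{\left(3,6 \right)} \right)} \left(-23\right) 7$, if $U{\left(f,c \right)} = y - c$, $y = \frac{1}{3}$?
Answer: $\frac{15778}{3} \approx 5259.3$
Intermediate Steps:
$g{\left(H,O \right)} = -3 + O^{2}$ ($g{\left(H,O \right)} = -3 + O O = -3 + O^{2}$)
$y = \frac{1}{3} \approx 0.33333$
$U{\left(f,c \right)} = \frac{1}{3} - c$
$U{\left(-6,g{\left(3,6 \right)} \right)} \left(-23\right) 7 = \left(\frac{1}{3} - \left(-3 + 6^{2}\right)\right) \left(-23\right) 7 = \left(\frac{1}{3} - \left(-3 + 36\right)\right) \left(-23\right) 7 = \left(\frac{1}{3} - 33\right) \left(-23\right) 7 = \left(- \frac{98}{3}\right) \left(-23\right) 7 = \frac{2254}{3} \cdot 7 = \frac{15778}{3}$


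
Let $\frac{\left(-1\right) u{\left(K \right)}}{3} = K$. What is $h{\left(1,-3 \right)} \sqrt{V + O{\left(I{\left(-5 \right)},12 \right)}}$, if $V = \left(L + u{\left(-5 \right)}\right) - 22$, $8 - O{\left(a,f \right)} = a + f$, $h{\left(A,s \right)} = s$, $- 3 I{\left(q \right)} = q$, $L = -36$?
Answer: $- i \sqrt{438} \approx - 20.928 i$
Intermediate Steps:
$I{\left(q \right)} = - \frac{q}{3}$
$u{\left(K \right)} = - 3 K$
$O{\left(a,f \right)} = 8 - a - f$ ($O{\left(a,f \right)} = 8 - \left(a + f\right) = 8 - a - f$)
$V = -43$ ($V = \left(-36 - -15\right) - 22 = \left(-36 + 15\right) - 22 = -21 - 22 = -43$)
$h{\left(1,-3 \right)} \sqrt{V + O{\left(I{\left(-5 \right)},12 \right)}} = - 3 \sqrt{-43 - \left(4 + \frac{5}{3}\right)} = - 3 \sqrt{-43 - \frac{17}{3}} = - 3 \sqrt{- \frac{146}{3}} = - 3 \frac{i \sqrt{438}}{3} = - i \sqrt{438}$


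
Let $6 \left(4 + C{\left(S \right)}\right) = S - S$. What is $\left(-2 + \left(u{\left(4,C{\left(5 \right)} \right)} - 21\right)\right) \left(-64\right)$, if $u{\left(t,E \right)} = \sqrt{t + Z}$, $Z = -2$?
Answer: $1472 - 64 \sqrt{2} \approx 1381.5$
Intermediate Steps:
$C{\left(S \right)} = -4$ ($C{\left(S \right)} = -4 + \frac{S - S}{6} = -4 + \frac{1}{6} \cdot 0 = -4 + 0 = -4$)
$u{\left(t,E \right)} = \sqrt{-2 + t}$ ($u{\left(t,E \right)} = \sqrt{t - 2} = \sqrt{-2 + t}$)
$\left(-2 + \left(u{\left(4,C{\left(5 \right)} \right)} - 21\right)\right) \left(-64\right) = \left(-2 + \left(\sqrt{-2 + 4} - 21\right)\right) \left(-64\right) = \left(-2 - \left(21 - \sqrt{2}\right)\right) \left(-64\right) = \left(-23 + \sqrt{2}\right) \left(-64\right) = 1472 - 64 \sqrt{2}$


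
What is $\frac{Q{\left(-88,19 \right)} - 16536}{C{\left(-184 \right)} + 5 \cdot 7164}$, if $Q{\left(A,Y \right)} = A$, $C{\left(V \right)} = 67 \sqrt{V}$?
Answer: $- \frac{74433960}{160487297} + \frac{278452 i \sqrt{46}}{160487297} \approx -0.4638 + 0.011768 i$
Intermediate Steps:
$\frac{Q{\left(-88,19 \right)} - 16536}{C{\left(-184 \right)} + 5 \cdot 7164} = \frac{-88 - 16536}{67 \sqrt{-184} + 5 \cdot 7164} = - \frac{16624}{67 \cdot 2 i \sqrt{46} + 35820} = - \frac{16624}{134 i \sqrt{46} + 35820} = - \frac{16624}{35820 + 134 i \sqrt{46}}$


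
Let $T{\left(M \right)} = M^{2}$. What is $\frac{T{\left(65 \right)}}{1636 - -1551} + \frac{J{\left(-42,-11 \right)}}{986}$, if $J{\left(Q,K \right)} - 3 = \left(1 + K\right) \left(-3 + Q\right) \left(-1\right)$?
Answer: $\frac{2741261}{3142382} \approx 0.87235$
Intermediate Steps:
$J{\left(Q,K \right)} = 3 - \left(1 + K\right) \left(-3 + Q\right)$ ($J{\left(Q,K \right)} = 3 + \left(1 + K\right) \left(-3 + Q\right) \left(-1\right) = 3 - \left(1 + K\right) \left(-3 + Q\right)$)
$\frac{T{\left(65 \right)}}{1636 - -1551} + \frac{J{\left(-42,-11 \right)}}{986} = \frac{65^{2}}{1636 - -1551} + \frac{6 - -42 + 3 \left(-11\right) - \left(-11\right) \left(-42\right)}{986} = \frac{4225}{1636 + 1551} + \left(6 + 42 - 33 - 462\right) \frac{1}{986} = \frac{4225}{3187} - \frac{447}{986} = \frac{2741261}{3142382}$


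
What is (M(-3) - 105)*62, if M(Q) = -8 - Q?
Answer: -6820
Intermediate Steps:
(M(-3) - 105)*62 = ((-8 - 1*(-3)) - 105)*62 = ((-8 + 3) - 105)*62 = (-5 - 105)*62 = -110*62 = -6820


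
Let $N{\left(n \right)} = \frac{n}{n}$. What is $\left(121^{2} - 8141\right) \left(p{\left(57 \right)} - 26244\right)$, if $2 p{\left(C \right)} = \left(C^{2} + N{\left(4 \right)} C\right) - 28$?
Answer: $-159932500$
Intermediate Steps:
$N{\left(n \right)} = 1$
$p{\left(C \right)} = -14 + \frac{C}{2} + \frac{C^{2}}{2}$ ($p{\left(C \right)} = \frac{\left(C^{2} + 1 C\right) - 28}{2} = \frac{\left(C^{2} + C\right) - 28}{2} = \frac{\left(C + C^{2}\right) - 28}{2} = \frac{-28 + C + C^{2}}{2} = -14 + \frac{C}{2} + \frac{C^{2}}{2}$)
$\left(121^{2} - 8141\right) \left(p{\left(57 \right)} - 26244\right) = \left(121^{2} - 8141\right) \left(\left(-14 + \frac{1}{2} \cdot 57 + \frac{57^{2}}{2}\right) - 26244\right) = \left(14641 - 8141\right) \left(\left(-14 + \frac{57}{2} + \frac{1}{2} \cdot 3249\right) - 26244\right) = 6500 \left(\left(-14 + \frac{57}{2} + \frac{3249}{2}\right) - 26244\right) = 6500 \left(1639 - 26244\right) = 6500 \left(-24605\right) = -159932500$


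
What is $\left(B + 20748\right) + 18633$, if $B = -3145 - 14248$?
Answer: $21988$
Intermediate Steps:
$B = -17393$
$\left(B + 20748\right) + 18633 = \left(-17393 + 20748\right) + 18633 = 3355 + 18633 = 21988$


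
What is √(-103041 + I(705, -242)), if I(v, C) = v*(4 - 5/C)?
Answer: I*√48499914/22 ≈ 316.55*I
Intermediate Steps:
√(-103041 + I(705, -242)) = √(-103041 + 705*(-5 + 4*(-242))/(-242)) = √(-103041 + 705*(-1/242)*(-5 - 968)) = √(-103041 + 705*(-1/242)*(-973)) = √(-103041 + 685965/242) = √(-24249957/242) = I*√48499914/22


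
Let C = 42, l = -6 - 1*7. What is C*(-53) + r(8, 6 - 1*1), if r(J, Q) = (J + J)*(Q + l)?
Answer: -2354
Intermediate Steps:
l = -13 (l = -6 - 7 = -13)
r(J, Q) = 2*J*(-13 + Q) (r(J, Q) = (J + J)*(Q - 13) = (2*J)*(-13 + Q) = 2*J*(-13 + Q))
C*(-53) + r(8, 6 - 1*1) = 42*(-53) + 2*8*(-13 + (6 - 1*1)) = -2226 + 2*8*(-13 + (6 - 1)) = -2226 + 2*8*(-13 + 5) = -2226 + 2*8*(-8) = -2226 - 128 = -2354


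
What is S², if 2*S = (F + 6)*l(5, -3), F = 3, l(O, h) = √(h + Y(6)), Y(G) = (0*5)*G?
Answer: -243/4 ≈ -60.750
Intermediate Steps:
Y(G) = 0 (Y(G) = 0*G = 0)
l(O, h) = √h (l(O, h) = √(h + 0) = √h)
S = 9*I*√3/2 (S = ((3 + 6)*√(-3))/2 = (9*(I*√3))/2 = (9*I*√3)/2 = 9*I*√3/2 ≈ 7.7942*I)
S² = (9*I*√3/2)² = -243/4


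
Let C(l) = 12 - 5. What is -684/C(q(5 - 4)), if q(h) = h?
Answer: -684/7 ≈ -97.714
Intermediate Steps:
C(l) = 7
-684/C(q(5 - 4)) = -684/7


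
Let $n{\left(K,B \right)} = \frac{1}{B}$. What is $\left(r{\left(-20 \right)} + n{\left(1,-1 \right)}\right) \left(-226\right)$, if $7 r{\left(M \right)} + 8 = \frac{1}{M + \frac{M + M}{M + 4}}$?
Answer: $\frac{119102}{245} \approx 486.13$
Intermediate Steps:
$r{\left(M \right)} = - \frac{8}{7} + \frac{1}{7 \left(M + \frac{2 M}{4 + M}\right)}$ ($r{\left(M \right)} = - \frac{8}{7} + \frac{1}{7 \left(M + \frac{M + M}{M + 4}\right)} = - \frac{8}{7} + \frac{1}{7 \left(M + \frac{2 M}{4 + M}\right)}$)
$\left(r{\left(-20 \right)} + n{\left(1,-1 \right)}\right) \left(-226\right) = \left(\frac{4 - -940 - 8 \left(-20\right)^{2}}{7 \left(-20\right) \left(6 - 20\right)} + \frac{1}{-1}\right) \left(-226\right) = \left(\frac{1}{7} \left(- \frac{1}{20}\right) \frac{1}{-14} \left(4 + 940 - 3200\right) - 1\right) \left(-226\right) = \left(\frac{1}{7} \left(- \frac{1}{20}\right) \left(- \frac{1}{14}\right) \left(4 + 940 - 3200\right) - 1\right) \left(-226\right) = \left(\frac{1}{7} \left(- \frac{1}{20}\right) \left(- \frac{1}{14}\right) \left(-2256\right) - 1\right) \left(-226\right) = \left(- \frac{282}{245} - 1\right) \left(-226\right) = \left(- \frac{527}{245}\right) \left(-226\right) = \frac{119102}{245}$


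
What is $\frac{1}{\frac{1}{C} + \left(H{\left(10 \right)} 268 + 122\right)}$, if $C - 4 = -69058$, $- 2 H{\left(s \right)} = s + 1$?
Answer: $- \frac{69054}{93361009} \approx -0.00073965$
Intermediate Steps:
$H{\left(s \right)} = - \frac{1}{2} - \frac{s}{2}$ ($H{\left(s \right)} = - \frac{s + 1}{2} = - \frac{1 + s}{2} = - \frac{1}{2} - \frac{s}{2}$)
$C = -69054$ ($C = 4 - 69058 = -69054$)
$\frac{1}{\frac{1}{C} + \left(H{\left(10 \right)} 268 + 122\right)} = \frac{1}{\frac{1}{-69054} + \left(\left(- \frac{1}{2} - 5\right) 268 + 122\right)} = \frac{1}{- \frac{1}{69054} + \left(\left(- \frac{1}{2} - 5\right) 268 + 122\right)} = \frac{1}{- \frac{1}{69054} + \left(\left(- \frac{11}{2}\right) 268 + 122\right)} = \frac{1}{- \frac{1}{69054} + \left(-1474 + 122\right)} = \frac{1}{- \frac{1}{69054} - 1352} = \frac{1}{- \frac{93361009}{69054}} = - \frac{69054}{93361009}$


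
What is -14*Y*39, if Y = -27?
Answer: 14742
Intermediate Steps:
-14*Y*39 = -14*(-27)*39 = 378*39 = 14742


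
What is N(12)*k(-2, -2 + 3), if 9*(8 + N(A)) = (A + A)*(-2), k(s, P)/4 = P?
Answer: -160/3 ≈ -53.333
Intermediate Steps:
k(s, P) = 4*P
N(A) = -8 - 4*A/9 (N(A) = -8 + ((A + A)*(-2))/9 = -8 + ((2*A)*(-2))/9 = -8 + (-4*A)/9 = -8 - 4*A/9)
N(12)*k(-2, -2 + 3) = (-8 - 4/9*12)*(4*(-2 + 3)) = (-8 - 16/3)*(4*1) = -40/3*4 = -160/3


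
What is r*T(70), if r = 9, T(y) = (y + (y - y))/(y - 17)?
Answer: 630/53 ≈ 11.887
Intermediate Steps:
T(y) = y/(-17 + y) (T(y) = (y + 0)/(-17 + y) = y/(-17 + y))
r*T(70) = 9*(70/(-17 + 70)) = 9*(70/53) = 630/53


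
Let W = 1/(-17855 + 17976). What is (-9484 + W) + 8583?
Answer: -109020/121 ≈ -900.99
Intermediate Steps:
W = 1/121 ≈ 0.0082645
(-9484 + W) + 8583 = (-9484 + 1/121) + 8583 = -1147563/121 + 8583 = -109020/121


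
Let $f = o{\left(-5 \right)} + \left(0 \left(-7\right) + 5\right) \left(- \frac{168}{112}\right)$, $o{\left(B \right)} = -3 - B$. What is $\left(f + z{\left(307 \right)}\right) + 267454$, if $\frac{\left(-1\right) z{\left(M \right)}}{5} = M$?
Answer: $\frac{531827}{2} \approx 2.6591 \cdot 10^{5}$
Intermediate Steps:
$z{\left(M \right)} = - 5 M$
$f = - \frac{11}{2}$ ($f = \left(-3 - -5\right) + \left(0 \left(-7\right) + 5\right) \left(- \frac{168}{112}\right) = \left(-3 + 5\right) + \left(0 + 5\right) \left(\left(-168\right) \frac{1}{112}\right) = 2 + 5 \left(- \frac{3}{2}\right) = 2 - \frac{15}{2} = - \frac{11}{2} \approx -5.5$)
$\left(f + z{\left(307 \right)}\right) + 267454 = \left(- \frac{11}{2} - 1535\right) + 267454 = - \frac{3081}{2} + 267454 = \frac{531827}{2}$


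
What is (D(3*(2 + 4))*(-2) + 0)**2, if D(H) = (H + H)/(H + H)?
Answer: 4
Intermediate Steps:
D(H) = 1 (D(H) = (2*H)/((2*H)) = (2*H)*(1/(2*H)) = 1)
(D(3*(2 + 4))*(-2) + 0)**2 = (1*(-2) + 0)**2 = (-2 + 0)**2 = (-2)**2 = 4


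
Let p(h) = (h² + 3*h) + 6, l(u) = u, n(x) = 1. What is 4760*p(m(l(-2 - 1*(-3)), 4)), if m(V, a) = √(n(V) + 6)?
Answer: 61880 + 14280*√7 ≈ 99661.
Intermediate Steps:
m(V, a) = √7 (m(V, a) = √(1 + 6) = √7)
p(h) = 6 + h² + 3*h
4760*p(m(l(-2 - 1*(-3)), 4)) = 4760*(6 + (√7)² + 3*√7) = 4760*(6 + 7 + 3*√7) = 4760*(13 + 3*√7) = 61880 + 14280*√7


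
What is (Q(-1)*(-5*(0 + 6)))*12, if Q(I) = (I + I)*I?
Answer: -720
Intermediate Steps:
Q(I) = 2*I² (Q(I) = (2*I)*I = 2*I²)
(Q(-1)*(-5*(0 + 6)))*12 = ((2*(-1)²)*(-5*(0 + 6)))*12 = ((2*1)*(-5*6))*12 = (2*(-30))*12 = -60*12 = -720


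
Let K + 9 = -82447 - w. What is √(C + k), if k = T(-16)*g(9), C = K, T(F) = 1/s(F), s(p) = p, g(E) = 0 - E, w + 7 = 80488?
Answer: I*√2606983/4 ≈ 403.65*I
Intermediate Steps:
w = 80481 (w = -7 + 80488 = 80481)
g(E) = -E
T(F) = 1/F
K = -162937 (K = -9 + (-82447 - 1*80481) = -9 + (-82447 - 80481) = -9 - 162928 = -162937)
C = -162937
k = 9/16 (k = (-1*9)/(-16) = -1/16*(-9) = 9/16 ≈ 0.56250)
√(C + k) = √(-162937 + 9/16) = √(-2606983/16) = I*√2606983/4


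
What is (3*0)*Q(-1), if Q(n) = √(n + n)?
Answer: 0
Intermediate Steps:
Q(n) = √2*√n (Q(n) = √(2*n) = √2*√n)
(3*0)*Q(-1) = (3*0)*(√2*√(-1)) = 0*(√2*I) = 0*(I*√2) = 0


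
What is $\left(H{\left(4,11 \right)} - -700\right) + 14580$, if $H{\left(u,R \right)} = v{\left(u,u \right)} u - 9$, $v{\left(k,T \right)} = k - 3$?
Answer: $15275$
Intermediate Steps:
$v{\left(k,T \right)} = -3 + k$
$H{\left(u,R \right)} = -9 + u \left(-3 + u\right)$ ($H{\left(u,R \right)} = \left(-3 + u\right) u - 9 = u \left(-3 + u\right) - 9 = -9 + u \left(-3 + u\right)$)
$\left(H{\left(4,11 \right)} - -700\right) + 14580 = \left(\left(-9 + 4 \left(-3 + 4\right)\right) - -700\right) + 14580 = \left(\left(-9 + 4 \cdot 1\right) + 700\right) + 14580 = \left(\left(-9 + 4\right) + 700\right) + 14580 = \left(-5 + 700\right) + 14580 = 695 + 14580 = 15275$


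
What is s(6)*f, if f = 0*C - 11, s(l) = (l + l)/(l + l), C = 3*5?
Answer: -11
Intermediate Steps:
C = 15
s(l) = 1 (s(l) = (2*l)/((2*l)) = (2*l)*(1/(2*l)) = 1)
f = -11 (f = 0*15 - 11 = 0 - 11 = -11)
s(6)*f = 1*(-11) = -11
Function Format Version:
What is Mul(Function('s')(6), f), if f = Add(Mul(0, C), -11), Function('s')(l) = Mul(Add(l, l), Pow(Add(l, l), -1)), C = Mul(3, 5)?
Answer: -11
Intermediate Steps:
C = 15
Function('s')(l) = 1 (Function('s')(l) = Mul(Mul(2, l), Pow(Mul(2, l), -1)) = Mul(Mul(2, l), Mul(Rational(1, 2), Pow(l, -1))) = 1)
f = -11 (f = Add(Mul(0, 15), -11) = Add(0, -11) = -11)
Mul(Function('s')(6), f) = Mul(1, -11) = -11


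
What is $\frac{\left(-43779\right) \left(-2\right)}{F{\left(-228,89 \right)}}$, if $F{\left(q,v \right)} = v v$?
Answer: $\frac{87558}{7921} \approx 11.054$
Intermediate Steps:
$F{\left(q,v \right)} = v^{2}$
$\frac{\left(-43779\right) \left(-2\right)}{F{\left(-228,89 \right)}} = \frac{\left(-43779\right) \left(-2\right)}{89^{2}} = \frac{87558}{7921}$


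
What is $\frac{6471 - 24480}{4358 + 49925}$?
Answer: $- \frac{18009}{54283} \approx -0.33176$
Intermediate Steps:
$\frac{6471 - 24480}{4358 + 49925} = - \frac{18009}{54283}$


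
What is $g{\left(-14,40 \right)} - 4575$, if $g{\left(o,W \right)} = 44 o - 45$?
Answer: $-5236$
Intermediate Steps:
$g{\left(o,W \right)} = -45 + 44 o$
$g{\left(-14,40 \right)} - 4575 = \left(-45 + 44 \left(-14\right)\right) - 4575 = \left(-45 - 616\right) - 4575 = -661 - 4575 = -5236$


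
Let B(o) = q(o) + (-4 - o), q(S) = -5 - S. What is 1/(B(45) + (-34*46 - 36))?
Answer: -1/1699 ≈ -0.00058858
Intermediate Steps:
B(o) = -9 - 2*o (B(o) = (-5 - o) + (-4 - o) = -9 - 2*o)
1/(B(45) + (-34*46 - 36)) = 1/((-9 - 2*45) + (-34*46 - 36)) = 1/((-9 - 90) + (-1564 - 36)) = 1/(-99 - 1600) = 1/(-1699) = -1/1699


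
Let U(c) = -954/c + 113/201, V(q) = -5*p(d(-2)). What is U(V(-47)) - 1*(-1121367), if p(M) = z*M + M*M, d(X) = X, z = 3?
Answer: 1126878523/1005 ≈ 1.1213e+6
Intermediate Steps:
p(M) = M² + 3*M (p(M) = 3*M + M*M = 3*M + M² = M² + 3*M)
V(q) = 10 (V(q) = -(-10)*(3 - 2) = -(-10) = -5*(-2) = 10)
U(c) = 113/201 - 954/c (U(c) = -954/c + 113*(1/201) = -954/c + 113/201 = 113/201 - 954/c)
U(V(-47)) - 1*(-1121367) = (113/201 - 954/10) - 1*(-1121367) = (113/201 - 954*⅒) + 1121367 = (113/201 - 477/5) + 1121367 = -95312/1005 + 1121367 = 1126878523/1005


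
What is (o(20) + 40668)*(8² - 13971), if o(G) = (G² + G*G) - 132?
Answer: -574859752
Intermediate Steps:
o(G) = -132 + 2*G² (o(G) = (G² + G²) - 132 = 2*G² - 132 = -132 + 2*G²)
(o(20) + 40668)*(8² - 13971) = ((-132 + 2*20²) + 40668)*(8² - 13971) = ((-132 + 2*400) + 40668)*(64 - 13971) = ((-132 + 800) + 40668)*(-13907) = (668 + 40668)*(-13907) = 41336*(-13907) = -574859752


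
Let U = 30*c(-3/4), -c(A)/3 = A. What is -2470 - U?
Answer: -5075/2 ≈ -2537.5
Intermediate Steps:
c(A) = -3*A
U = 135/2 (U = 30*(-(-9)/4) = 30*(-3*(-¾)) = 30*(9/4) = 135/2 ≈ 67.500)
-2470 - U = -2470 - 1*135/2 = -2470 - 135/2 = -5075/2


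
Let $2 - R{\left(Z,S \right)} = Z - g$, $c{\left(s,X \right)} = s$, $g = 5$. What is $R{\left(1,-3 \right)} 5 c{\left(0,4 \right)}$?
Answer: $0$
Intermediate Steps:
$R{\left(Z,S \right)} = 7 - Z$ ($R{\left(Z,S \right)} = 2 - \left(Z - 5\right) = 2 - \left(-5 + Z\right) = 7 - Z$)
$R{\left(1,-3 \right)} 5 c{\left(0,4 \right)} = \left(7 - 1\right) 5 \cdot 0 = 6 \cdot 5 \cdot 0 = 30 \cdot 0 = 0$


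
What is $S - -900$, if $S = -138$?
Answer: $762$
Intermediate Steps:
$S - -900 = -138 - -900 = -138 + 900 = 762$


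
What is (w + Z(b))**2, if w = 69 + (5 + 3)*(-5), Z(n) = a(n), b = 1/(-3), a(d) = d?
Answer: 7396/9 ≈ 821.78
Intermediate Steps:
b = -1/3 ≈ -0.33333
Z(n) = n
w = 29 (w = 69 + 8*(-5) = 69 - 40 = 29)
(w + Z(b))**2 = (29 - 1/3)**2 = (86/3)**2 = 7396/9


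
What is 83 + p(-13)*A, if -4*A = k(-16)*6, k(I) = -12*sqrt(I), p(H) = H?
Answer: 83 - 936*I ≈ 83.0 - 936.0*I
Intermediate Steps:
A = 72*I (A = -(-48*I)*6/4 = -(-72)*I = 72*I ≈ 72.0*I)
83 + p(-13)*A = 83 - 936*I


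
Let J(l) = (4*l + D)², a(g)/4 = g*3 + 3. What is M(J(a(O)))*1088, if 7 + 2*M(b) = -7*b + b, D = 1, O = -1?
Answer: -7072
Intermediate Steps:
a(g) = 12 + 12*g (a(g) = 4*(g*3 + 3) = 4*(3*g + 3) = 4*(3 + 3*g) = 12 + 12*g)
J(l) = (1 + 4*l)² (J(l) = (4*l + 1)² = (1 + 4*l)²)
M(b) = -7/2 - 3*b (M(b) = -7/2 + (-7*b + b)/2 = -7/2 + (-6*b)/2 = -7/2 - 3*b)
M(J(a(O)))*1088 = (-7/2 - 3*(1 + 4*(12 + 12*(-1)))²)*1088 = (-7/2 - 3*(1 + 4*(12 - 12))²)*1088 = (-7/2 - 3*(1 + 4*0)²)*1088 = (-7/2 - 3*(1 + 0)²)*1088 = (-7/2 - 3*1²)*1088 = (-7/2 - 3*1)*1088 = (-7/2 - 3)*1088 = -13/2*1088 = -7072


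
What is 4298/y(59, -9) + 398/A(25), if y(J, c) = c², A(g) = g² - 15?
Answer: 1327009/24705 ≈ 53.714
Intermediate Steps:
A(g) = -15 + g²
4298/y(59, -9) + 398/A(25) = 4298/((-9)²) + 398/(-15 + 25²) = 4298/81 + 398/(-15 + 625) = 4298*(1/81) + 398/610 = 4298/81 + 398*(1/610) = 4298/81 + 199/305 = 1327009/24705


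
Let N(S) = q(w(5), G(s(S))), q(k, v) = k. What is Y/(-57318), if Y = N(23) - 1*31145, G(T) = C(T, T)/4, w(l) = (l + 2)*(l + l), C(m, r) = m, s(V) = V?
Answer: 31075/57318 ≈ 0.54215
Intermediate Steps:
w(l) = 2*l*(2 + l) (w(l) = (2 + l)*(2*l) = 2*l*(2 + l))
G(T) = T/4
N(S) = 70 (N(S) = 2*5*(2 + 5) = 2*5*7 = 70)
Y = -31075 (Y = 70 - 1*31145 = 70 - 31145 = -31075)
Y/(-57318) = -31075/(-57318) = -31075*(-1/57318) = 31075/57318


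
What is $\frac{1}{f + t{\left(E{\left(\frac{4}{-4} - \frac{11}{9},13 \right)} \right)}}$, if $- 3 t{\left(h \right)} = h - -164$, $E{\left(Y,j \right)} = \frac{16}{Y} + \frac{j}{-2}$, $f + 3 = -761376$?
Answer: $- \frac{10}{7614291} \approx -1.3133 \cdot 10^{-6}$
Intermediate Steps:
$f = -761379$ ($f = -3 - 761376 = -761379$)
$E{\left(Y,j \right)} = \frac{16}{Y} - \frac{j}{2}$ ($E{\left(Y,j \right)} = \frac{16}{Y} + j \left(- \frac{1}{2}\right) = \frac{16}{Y} - \frac{j}{2}$)
$t{\left(h \right)} = - \frac{164}{3} - \frac{h}{3}$ ($t{\left(h \right)} = - \frac{h - -164}{3} = - \frac{h + 164}{3} = - \frac{164 + h}{3} = - \frac{164}{3} - \frac{h}{3}$)
$\frac{1}{f + t{\left(E{\left(\frac{4}{-4} - \frac{11}{9},13 \right)} \right)}} = \frac{1}{-761379 - \left(\frac{164}{3} + \frac{\frac{16}{\frac{4}{-4} - \frac{11}{9}} - \frac{13}{2}}{3}\right)} = \frac{1}{-761379 - \left(\frac{164}{3} + \frac{\frac{16}{4 \left(- \frac{1}{4}\right) - \frac{11}{9}} - \frac{13}{2}}{3}\right)} = \frac{1}{-761379 - \left(\frac{164}{3} + \frac{\frac{16}{-1 - \frac{11}{9}} - \frac{13}{2}}{3}\right)} = \frac{1}{-761379 - \left(\frac{164}{3} + \frac{\frac{16}{- \frac{20}{9}} - \frac{13}{2}}{3}\right)} = \frac{1}{-761379 - \left(\frac{164}{3} + \frac{16 \left(- \frac{9}{20}\right) - \frac{13}{2}}{3}\right)} = \frac{1}{-761379 - \left(\frac{164}{3} + \frac{- \frac{36}{5} - \frac{13}{2}}{3}\right)} = \frac{1}{-761379 - \frac{501}{10}} = \frac{1}{- \frac{7614291}{10}} = - \frac{10}{7614291}$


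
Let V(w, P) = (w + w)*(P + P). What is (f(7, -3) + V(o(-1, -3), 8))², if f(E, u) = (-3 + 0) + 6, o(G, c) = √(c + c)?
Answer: -6135 + 192*I*√6 ≈ -6135.0 + 470.3*I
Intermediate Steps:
o(G, c) = √2*√c (o(G, c) = √(2*c) = √2*√c)
V(w, P) = 4*P*w (V(w, P) = (2*w)*(2*P) = 4*P*w)
f(E, u) = 3 (f(E, u) = -3 + 6 = 3)
(f(7, -3) + V(o(-1, -3), 8))² = (3 + 4*8*(√2*√(-3)))² = (3 + 4*8*(√2*(I*√3)))² = (3 + 4*8*(I*√6))² = (3 + 32*I*√6)²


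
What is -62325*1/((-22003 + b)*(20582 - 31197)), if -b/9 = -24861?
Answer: 12465/428306758 ≈ 2.9103e-5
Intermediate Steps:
b = 223749 (b = -9*(-24861) = 223749)
-62325*1/((-22003 + b)*(20582 - 31197)) = -62325*1/((-22003 + 223749)*(20582 - 31197)) = -62325/((-10615*201746)) = -62325/(-2141533790) = -62325*(-1/2141533790) = 12465/428306758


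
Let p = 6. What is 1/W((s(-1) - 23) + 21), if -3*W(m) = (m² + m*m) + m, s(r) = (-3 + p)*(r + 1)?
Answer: -½ ≈ -0.50000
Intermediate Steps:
s(r) = 3 + 3*r (s(r) = (-3 + 6)*(r + 1) = 3*(1 + r) = 3 + 3*r)
W(m) = -2*m²/3 - m/3 (W(m) = -((m² + m*m) + m)/3 = -((m² + m²) + m)/3 = -(2*m² + m)/3 = -(m + 2*m²)/3 = -2*m²/3 - m/3)
1/W((s(-1) - 23) + 21) = 1/(-(((3 + 3*(-1)) - 23) + 21)*(1 + 2*(((3 + 3*(-1)) - 23) + 21))/3) = 1/(-(((3 - 3) - 23) + 21)*(1 + 2*(((3 - 3) - 23) + 21))/3) = 1/(-((0 - 23) + 21)*(1 + 2*((0 - 23) + 21))/3) = 1/(-(-23 + 21)*(1 + 2*(-23 + 21))/3) = 1/(-⅓*(-2)*(1 + 2*(-2))) = 1/(-⅓*(-2)*(1 - 4)) = 1/(-⅓*(-2)*(-3)) = 1/(-2) = -½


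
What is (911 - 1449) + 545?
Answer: 7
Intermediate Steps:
(911 - 1449) + 545 = -538 + 545 = 7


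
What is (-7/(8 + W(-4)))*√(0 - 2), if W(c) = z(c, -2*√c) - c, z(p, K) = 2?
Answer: -I*√2/2 ≈ -0.70711*I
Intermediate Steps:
W(c) = 2 - c
(-7/(8 + W(-4)))*√(0 - 2) = (-7/(8 + (2 - 1*(-4))))*√(0 - 2) = (-7/(8 + (2 + 4)))*√(-2) = (-7/(8 + 6))*(I*√2) = (-7/14)*(I*√2) = ((1/14)*(-7))*(I*√2) = -I*√2/2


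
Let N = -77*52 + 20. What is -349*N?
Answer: 1390416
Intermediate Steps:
N = -3984 (N = -4004 + 20 = -3984)
-349*N = -349*(-3984) = 1390416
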